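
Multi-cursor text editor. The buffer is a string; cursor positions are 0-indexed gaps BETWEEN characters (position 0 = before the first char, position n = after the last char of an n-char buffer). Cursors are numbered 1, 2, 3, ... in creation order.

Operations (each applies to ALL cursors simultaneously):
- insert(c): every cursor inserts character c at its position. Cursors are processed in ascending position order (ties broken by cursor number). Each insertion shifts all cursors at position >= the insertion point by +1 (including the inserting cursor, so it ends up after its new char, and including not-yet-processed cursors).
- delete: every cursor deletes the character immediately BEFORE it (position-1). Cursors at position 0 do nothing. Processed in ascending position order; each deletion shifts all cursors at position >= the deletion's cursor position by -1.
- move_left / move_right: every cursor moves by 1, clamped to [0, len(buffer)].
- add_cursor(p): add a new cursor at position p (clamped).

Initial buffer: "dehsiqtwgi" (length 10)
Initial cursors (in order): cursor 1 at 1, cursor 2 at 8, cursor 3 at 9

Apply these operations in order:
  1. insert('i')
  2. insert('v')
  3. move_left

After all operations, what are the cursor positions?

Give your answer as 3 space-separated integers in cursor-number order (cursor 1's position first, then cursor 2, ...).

Answer: 2 11 14

Derivation:
After op 1 (insert('i')): buffer="diehsiqtwigii" (len 13), cursors c1@2 c2@10 c3@12, authorship .1.......2.3.
After op 2 (insert('v')): buffer="divehsiqtwivgivi" (len 16), cursors c1@3 c2@12 c3@15, authorship .11.......22.33.
After op 3 (move_left): buffer="divehsiqtwivgivi" (len 16), cursors c1@2 c2@11 c3@14, authorship .11.......22.33.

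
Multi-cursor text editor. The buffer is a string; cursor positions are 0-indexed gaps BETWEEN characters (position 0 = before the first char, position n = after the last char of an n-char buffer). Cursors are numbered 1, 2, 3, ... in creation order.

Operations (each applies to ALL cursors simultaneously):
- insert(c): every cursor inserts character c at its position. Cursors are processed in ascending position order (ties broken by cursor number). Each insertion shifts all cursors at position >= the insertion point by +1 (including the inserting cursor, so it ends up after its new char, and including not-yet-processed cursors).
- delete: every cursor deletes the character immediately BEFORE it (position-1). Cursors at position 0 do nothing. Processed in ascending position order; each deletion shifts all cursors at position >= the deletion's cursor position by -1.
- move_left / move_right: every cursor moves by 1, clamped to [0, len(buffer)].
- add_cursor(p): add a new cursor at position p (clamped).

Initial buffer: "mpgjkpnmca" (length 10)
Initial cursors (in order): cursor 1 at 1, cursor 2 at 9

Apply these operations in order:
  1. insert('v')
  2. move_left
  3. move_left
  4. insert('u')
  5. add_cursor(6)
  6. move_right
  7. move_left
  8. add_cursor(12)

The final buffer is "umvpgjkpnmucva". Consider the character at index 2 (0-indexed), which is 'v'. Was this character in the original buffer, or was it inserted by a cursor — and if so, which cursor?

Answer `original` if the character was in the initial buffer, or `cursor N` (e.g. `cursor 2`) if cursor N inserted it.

Answer: cursor 1

Derivation:
After op 1 (insert('v')): buffer="mvpgjkpnmcva" (len 12), cursors c1@2 c2@11, authorship .1........2.
After op 2 (move_left): buffer="mvpgjkpnmcva" (len 12), cursors c1@1 c2@10, authorship .1........2.
After op 3 (move_left): buffer="mvpgjkpnmcva" (len 12), cursors c1@0 c2@9, authorship .1........2.
After op 4 (insert('u')): buffer="umvpgjkpnmucva" (len 14), cursors c1@1 c2@11, authorship 1.1.......2.2.
After op 5 (add_cursor(6)): buffer="umvpgjkpnmucva" (len 14), cursors c1@1 c3@6 c2@11, authorship 1.1.......2.2.
After op 6 (move_right): buffer="umvpgjkpnmucva" (len 14), cursors c1@2 c3@7 c2@12, authorship 1.1.......2.2.
After op 7 (move_left): buffer="umvpgjkpnmucva" (len 14), cursors c1@1 c3@6 c2@11, authorship 1.1.......2.2.
After op 8 (add_cursor(12)): buffer="umvpgjkpnmucva" (len 14), cursors c1@1 c3@6 c2@11 c4@12, authorship 1.1.......2.2.
Authorship (.=original, N=cursor N): 1 . 1 . . . . . . . 2 . 2 .
Index 2: author = 1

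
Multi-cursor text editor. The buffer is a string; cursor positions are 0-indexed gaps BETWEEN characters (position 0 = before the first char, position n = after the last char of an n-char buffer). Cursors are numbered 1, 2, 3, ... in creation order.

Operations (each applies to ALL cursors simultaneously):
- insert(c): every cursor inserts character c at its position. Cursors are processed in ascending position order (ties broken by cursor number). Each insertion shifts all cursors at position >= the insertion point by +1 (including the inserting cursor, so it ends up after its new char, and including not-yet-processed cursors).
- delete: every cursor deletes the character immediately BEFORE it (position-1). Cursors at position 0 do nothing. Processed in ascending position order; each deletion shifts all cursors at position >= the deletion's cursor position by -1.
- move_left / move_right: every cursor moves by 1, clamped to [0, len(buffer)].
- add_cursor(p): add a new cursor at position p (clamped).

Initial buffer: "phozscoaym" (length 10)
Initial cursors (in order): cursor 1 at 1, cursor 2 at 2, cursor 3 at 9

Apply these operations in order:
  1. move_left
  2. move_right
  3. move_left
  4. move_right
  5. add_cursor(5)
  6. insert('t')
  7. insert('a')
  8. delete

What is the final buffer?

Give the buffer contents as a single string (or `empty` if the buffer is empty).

After op 1 (move_left): buffer="phozscoaym" (len 10), cursors c1@0 c2@1 c3@8, authorship ..........
After op 2 (move_right): buffer="phozscoaym" (len 10), cursors c1@1 c2@2 c3@9, authorship ..........
After op 3 (move_left): buffer="phozscoaym" (len 10), cursors c1@0 c2@1 c3@8, authorship ..........
After op 4 (move_right): buffer="phozscoaym" (len 10), cursors c1@1 c2@2 c3@9, authorship ..........
After op 5 (add_cursor(5)): buffer="phozscoaym" (len 10), cursors c1@1 c2@2 c4@5 c3@9, authorship ..........
After op 6 (insert('t')): buffer="pthtozstcoaytm" (len 14), cursors c1@2 c2@4 c4@8 c3@13, authorship .1.2...4....3.
After op 7 (insert('a')): buffer="ptahtaozstacoaytam" (len 18), cursors c1@3 c2@6 c4@11 c3@17, authorship .11.22...44....33.
After op 8 (delete): buffer="pthtozstcoaytm" (len 14), cursors c1@2 c2@4 c4@8 c3@13, authorship .1.2...4....3.

Answer: pthtozstcoaytm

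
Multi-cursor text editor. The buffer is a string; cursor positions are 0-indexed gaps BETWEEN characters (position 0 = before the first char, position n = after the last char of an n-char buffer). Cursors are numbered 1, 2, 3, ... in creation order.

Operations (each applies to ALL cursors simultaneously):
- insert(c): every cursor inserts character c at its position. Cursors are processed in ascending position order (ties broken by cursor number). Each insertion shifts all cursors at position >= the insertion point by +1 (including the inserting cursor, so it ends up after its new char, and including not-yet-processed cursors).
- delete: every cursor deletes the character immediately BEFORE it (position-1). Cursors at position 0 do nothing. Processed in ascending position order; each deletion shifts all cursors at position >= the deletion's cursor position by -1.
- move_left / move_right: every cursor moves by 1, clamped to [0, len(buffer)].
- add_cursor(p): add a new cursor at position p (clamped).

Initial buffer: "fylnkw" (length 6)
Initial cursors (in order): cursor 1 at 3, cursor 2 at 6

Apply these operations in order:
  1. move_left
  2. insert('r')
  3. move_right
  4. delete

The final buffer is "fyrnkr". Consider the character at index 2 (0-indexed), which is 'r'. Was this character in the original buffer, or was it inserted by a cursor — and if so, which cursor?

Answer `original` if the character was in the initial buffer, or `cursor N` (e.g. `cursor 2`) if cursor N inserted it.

Answer: cursor 1

Derivation:
After op 1 (move_left): buffer="fylnkw" (len 6), cursors c1@2 c2@5, authorship ......
After op 2 (insert('r')): buffer="fyrlnkrw" (len 8), cursors c1@3 c2@7, authorship ..1...2.
After op 3 (move_right): buffer="fyrlnkrw" (len 8), cursors c1@4 c2@8, authorship ..1...2.
After op 4 (delete): buffer="fyrnkr" (len 6), cursors c1@3 c2@6, authorship ..1..2
Authorship (.=original, N=cursor N): . . 1 . . 2
Index 2: author = 1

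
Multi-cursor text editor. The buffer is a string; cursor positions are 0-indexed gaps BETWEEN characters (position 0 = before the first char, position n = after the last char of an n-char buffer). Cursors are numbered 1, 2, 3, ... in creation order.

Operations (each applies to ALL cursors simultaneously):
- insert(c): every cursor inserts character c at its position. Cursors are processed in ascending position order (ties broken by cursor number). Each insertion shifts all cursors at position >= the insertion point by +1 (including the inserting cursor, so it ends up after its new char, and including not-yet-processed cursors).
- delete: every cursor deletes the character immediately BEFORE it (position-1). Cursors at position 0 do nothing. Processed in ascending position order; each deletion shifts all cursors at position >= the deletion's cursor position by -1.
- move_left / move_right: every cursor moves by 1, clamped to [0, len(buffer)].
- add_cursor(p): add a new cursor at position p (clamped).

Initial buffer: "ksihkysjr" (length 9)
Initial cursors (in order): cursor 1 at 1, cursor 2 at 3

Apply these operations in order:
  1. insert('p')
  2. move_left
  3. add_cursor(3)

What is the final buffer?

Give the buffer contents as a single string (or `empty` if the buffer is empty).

Answer: kpsiphkysjr

Derivation:
After op 1 (insert('p')): buffer="kpsiphkysjr" (len 11), cursors c1@2 c2@5, authorship .1..2......
After op 2 (move_left): buffer="kpsiphkysjr" (len 11), cursors c1@1 c2@4, authorship .1..2......
After op 3 (add_cursor(3)): buffer="kpsiphkysjr" (len 11), cursors c1@1 c3@3 c2@4, authorship .1..2......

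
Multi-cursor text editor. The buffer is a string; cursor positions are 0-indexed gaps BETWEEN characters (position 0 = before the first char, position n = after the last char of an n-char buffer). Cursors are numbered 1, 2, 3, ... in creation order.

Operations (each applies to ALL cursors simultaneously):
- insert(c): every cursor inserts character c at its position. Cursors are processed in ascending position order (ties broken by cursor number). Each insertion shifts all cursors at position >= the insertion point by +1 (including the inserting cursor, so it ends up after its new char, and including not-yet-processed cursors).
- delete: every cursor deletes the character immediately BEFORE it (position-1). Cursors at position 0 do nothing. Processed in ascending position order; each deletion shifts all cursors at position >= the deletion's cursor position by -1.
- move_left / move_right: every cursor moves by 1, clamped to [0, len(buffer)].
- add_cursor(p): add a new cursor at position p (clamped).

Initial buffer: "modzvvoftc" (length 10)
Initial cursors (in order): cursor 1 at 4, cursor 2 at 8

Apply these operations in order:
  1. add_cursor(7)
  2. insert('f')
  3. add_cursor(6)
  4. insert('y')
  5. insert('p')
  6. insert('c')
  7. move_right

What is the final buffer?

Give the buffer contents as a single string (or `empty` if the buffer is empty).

After op 1 (add_cursor(7)): buffer="modzvvoftc" (len 10), cursors c1@4 c3@7 c2@8, authorship ..........
After op 2 (insert('f')): buffer="modzfvvoffftc" (len 13), cursors c1@5 c3@9 c2@11, authorship ....1...3.2..
After op 3 (add_cursor(6)): buffer="modzfvvoffftc" (len 13), cursors c1@5 c4@6 c3@9 c2@11, authorship ....1...3.2..
After op 4 (insert('y')): buffer="modzfyvyvofyffytc" (len 17), cursors c1@6 c4@8 c3@12 c2@15, authorship ....11.4..33.22..
After op 5 (insert('p')): buffer="modzfypvypvofypffyptc" (len 21), cursors c1@7 c4@10 c3@15 c2@19, authorship ....111.44..333.222..
After op 6 (insert('c')): buffer="modzfypcvypcvofypcffypctc" (len 25), cursors c1@8 c4@12 c3@18 c2@23, authorship ....1111.444..3333.2222..
After op 7 (move_right): buffer="modzfypcvypcvofypcffypctc" (len 25), cursors c1@9 c4@13 c3@19 c2@24, authorship ....1111.444..3333.2222..

Answer: modzfypcvypcvofypcffypctc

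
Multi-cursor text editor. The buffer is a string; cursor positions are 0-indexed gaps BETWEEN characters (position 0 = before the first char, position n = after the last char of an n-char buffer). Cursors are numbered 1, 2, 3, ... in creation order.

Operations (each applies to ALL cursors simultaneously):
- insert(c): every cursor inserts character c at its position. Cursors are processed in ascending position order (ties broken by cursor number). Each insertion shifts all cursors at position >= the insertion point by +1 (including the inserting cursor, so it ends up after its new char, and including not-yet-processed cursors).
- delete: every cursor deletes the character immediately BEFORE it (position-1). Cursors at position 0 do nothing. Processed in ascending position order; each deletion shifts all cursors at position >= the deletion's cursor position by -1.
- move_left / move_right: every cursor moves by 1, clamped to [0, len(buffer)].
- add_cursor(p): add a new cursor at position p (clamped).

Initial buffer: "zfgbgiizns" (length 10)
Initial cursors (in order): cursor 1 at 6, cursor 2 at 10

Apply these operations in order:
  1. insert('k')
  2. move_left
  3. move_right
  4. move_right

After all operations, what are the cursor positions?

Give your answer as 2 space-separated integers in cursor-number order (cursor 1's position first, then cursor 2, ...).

Answer: 8 12

Derivation:
After op 1 (insert('k')): buffer="zfgbgikiznsk" (len 12), cursors c1@7 c2@12, authorship ......1....2
After op 2 (move_left): buffer="zfgbgikiznsk" (len 12), cursors c1@6 c2@11, authorship ......1....2
After op 3 (move_right): buffer="zfgbgikiznsk" (len 12), cursors c1@7 c2@12, authorship ......1....2
After op 4 (move_right): buffer="zfgbgikiznsk" (len 12), cursors c1@8 c2@12, authorship ......1....2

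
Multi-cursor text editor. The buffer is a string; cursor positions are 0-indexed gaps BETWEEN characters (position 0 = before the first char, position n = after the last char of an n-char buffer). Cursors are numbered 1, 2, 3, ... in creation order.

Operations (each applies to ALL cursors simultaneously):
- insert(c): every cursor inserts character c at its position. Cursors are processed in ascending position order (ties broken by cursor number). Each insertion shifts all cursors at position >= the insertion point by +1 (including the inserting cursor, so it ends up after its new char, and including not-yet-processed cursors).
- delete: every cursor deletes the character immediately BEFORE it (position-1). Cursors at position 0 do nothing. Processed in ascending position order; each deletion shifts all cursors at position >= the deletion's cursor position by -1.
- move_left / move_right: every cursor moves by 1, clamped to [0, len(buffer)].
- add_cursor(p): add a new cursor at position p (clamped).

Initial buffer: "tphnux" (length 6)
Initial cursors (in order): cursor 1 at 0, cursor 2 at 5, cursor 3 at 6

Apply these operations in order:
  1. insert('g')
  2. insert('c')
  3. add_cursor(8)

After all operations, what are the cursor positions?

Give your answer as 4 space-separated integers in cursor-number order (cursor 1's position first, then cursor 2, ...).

Answer: 2 9 12 8

Derivation:
After op 1 (insert('g')): buffer="gtphnugxg" (len 9), cursors c1@1 c2@7 c3@9, authorship 1.....2.3
After op 2 (insert('c')): buffer="gctphnugcxgc" (len 12), cursors c1@2 c2@9 c3@12, authorship 11.....22.33
After op 3 (add_cursor(8)): buffer="gctphnugcxgc" (len 12), cursors c1@2 c4@8 c2@9 c3@12, authorship 11.....22.33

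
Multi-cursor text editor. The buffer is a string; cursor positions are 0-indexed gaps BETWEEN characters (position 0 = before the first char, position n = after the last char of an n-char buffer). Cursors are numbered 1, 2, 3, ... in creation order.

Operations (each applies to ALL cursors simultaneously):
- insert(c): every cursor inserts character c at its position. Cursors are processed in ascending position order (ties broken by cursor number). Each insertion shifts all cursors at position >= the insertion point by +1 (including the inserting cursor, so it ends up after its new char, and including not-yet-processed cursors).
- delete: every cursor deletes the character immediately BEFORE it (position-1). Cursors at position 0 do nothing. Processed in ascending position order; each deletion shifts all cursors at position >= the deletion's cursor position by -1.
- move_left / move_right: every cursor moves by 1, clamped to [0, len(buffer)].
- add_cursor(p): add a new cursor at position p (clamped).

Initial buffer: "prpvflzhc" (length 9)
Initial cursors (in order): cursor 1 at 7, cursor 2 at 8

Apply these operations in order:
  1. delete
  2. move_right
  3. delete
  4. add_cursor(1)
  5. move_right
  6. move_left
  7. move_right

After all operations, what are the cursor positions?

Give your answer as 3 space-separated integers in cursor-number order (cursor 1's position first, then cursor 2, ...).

After op 1 (delete): buffer="prpvflc" (len 7), cursors c1@6 c2@6, authorship .......
After op 2 (move_right): buffer="prpvflc" (len 7), cursors c1@7 c2@7, authorship .......
After op 3 (delete): buffer="prpvf" (len 5), cursors c1@5 c2@5, authorship .....
After op 4 (add_cursor(1)): buffer="prpvf" (len 5), cursors c3@1 c1@5 c2@5, authorship .....
After op 5 (move_right): buffer="prpvf" (len 5), cursors c3@2 c1@5 c2@5, authorship .....
After op 6 (move_left): buffer="prpvf" (len 5), cursors c3@1 c1@4 c2@4, authorship .....
After op 7 (move_right): buffer="prpvf" (len 5), cursors c3@2 c1@5 c2@5, authorship .....

Answer: 5 5 2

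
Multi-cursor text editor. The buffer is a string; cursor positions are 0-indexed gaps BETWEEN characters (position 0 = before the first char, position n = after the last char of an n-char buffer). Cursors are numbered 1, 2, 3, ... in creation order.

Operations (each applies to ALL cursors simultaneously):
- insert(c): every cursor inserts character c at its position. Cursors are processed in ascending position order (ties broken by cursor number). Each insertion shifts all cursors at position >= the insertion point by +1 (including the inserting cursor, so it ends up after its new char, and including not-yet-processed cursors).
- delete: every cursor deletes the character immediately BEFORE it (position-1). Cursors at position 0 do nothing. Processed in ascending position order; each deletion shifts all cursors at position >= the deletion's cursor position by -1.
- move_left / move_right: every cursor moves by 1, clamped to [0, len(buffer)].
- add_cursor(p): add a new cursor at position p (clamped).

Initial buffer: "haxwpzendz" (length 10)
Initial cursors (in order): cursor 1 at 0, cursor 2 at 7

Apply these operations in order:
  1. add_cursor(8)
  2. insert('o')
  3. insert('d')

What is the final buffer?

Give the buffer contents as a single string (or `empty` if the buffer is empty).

After op 1 (add_cursor(8)): buffer="haxwpzendz" (len 10), cursors c1@0 c2@7 c3@8, authorship ..........
After op 2 (insert('o')): buffer="ohaxwpzeonodz" (len 13), cursors c1@1 c2@9 c3@11, authorship 1.......2.3..
After op 3 (insert('d')): buffer="odhaxwpzeodnoddz" (len 16), cursors c1@2 c2@11 c3@14, authorship 11.......22.33..

Answer: odhaxwpzeodnoddz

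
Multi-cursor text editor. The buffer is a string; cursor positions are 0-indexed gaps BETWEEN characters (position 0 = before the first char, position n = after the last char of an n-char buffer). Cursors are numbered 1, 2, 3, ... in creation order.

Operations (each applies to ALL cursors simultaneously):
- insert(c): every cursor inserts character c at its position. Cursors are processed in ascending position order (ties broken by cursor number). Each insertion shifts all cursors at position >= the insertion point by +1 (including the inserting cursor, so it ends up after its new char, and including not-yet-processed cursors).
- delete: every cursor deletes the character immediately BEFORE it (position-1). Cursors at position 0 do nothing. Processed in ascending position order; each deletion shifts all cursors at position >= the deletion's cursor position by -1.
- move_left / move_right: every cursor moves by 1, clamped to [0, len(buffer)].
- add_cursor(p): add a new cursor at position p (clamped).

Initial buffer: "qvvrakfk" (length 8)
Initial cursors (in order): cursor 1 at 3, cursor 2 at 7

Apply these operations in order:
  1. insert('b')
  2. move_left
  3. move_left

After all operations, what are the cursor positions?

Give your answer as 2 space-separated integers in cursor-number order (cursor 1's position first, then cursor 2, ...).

Answer: 2 7

Derivation:
After op 1 (insert('b')): buffer="qvvbrakfbk" (len 10), cursors c1@4 c2@9, authorship ...1....2.
After op 2 (move_left): buffer="qvvbrakfbk" (len 10), cursors c1@3 c2@8, authorship ...1....2.
After op 3 (move_left): buffer="qvvbrakfbk" (len 10), cursors c1@2 c2@7, authorship ...1....2.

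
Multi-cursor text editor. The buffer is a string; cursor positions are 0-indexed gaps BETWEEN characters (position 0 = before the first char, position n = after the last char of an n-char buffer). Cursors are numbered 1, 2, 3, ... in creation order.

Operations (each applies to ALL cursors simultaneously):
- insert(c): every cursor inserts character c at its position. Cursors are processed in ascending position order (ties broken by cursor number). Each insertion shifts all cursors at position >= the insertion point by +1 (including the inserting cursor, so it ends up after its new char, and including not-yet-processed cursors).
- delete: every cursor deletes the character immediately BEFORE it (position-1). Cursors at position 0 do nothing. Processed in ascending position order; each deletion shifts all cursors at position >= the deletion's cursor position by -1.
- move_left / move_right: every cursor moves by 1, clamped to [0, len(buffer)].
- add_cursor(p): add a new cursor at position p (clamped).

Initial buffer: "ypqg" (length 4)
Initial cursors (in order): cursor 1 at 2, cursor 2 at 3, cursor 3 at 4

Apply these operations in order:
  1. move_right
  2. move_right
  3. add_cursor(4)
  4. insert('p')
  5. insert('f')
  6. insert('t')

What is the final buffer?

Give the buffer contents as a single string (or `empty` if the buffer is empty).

Answer: ypqgppppfffftttt

Derivation:
After op 1 (move_right): buffer="ypqg" (len 4), cursors c1@3 c2@4 c3@4, authorship ....
After op 2 (move_right): buffer="ypqg" (len 4), cursors c1@4 c2@4 c3@4, authorship ....
After op 3 (add_cursor(4)): buffer="ypqg" (len 4), cursors c1@4 c2@4 c3@4 c4@4, authorship ....
After op 4 (insert('p')): buffer="ypqgpppp" (len 8), cursors c1@8 c2@8 c3@8 c4@8, authorship ....1234
After op 5 (insert('f')): buffer="ypqgppppffff" (len 12), cursors c1@12 c2@12 c3@12 c4@12, authorship ....12341234
After op 6 (insert('t')): buffer="ypqgppppfffftttt" (len 16), cursors c1@16 c2@16 c3@16 c4@16, authorship ....123412341234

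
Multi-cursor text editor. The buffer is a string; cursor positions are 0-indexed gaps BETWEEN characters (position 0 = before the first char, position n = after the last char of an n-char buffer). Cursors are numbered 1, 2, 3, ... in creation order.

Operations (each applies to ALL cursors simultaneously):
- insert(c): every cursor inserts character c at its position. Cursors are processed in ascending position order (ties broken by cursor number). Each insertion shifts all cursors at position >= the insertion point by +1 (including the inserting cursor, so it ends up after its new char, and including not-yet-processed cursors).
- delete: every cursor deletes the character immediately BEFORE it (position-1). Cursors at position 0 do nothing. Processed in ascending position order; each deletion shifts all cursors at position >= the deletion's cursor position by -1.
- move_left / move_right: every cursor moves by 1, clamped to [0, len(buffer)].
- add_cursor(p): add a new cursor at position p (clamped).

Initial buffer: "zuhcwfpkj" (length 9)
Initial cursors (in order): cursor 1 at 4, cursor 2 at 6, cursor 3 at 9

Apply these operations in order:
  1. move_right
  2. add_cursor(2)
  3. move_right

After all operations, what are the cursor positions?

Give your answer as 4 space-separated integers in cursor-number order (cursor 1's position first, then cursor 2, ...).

Answer: 6 8 9 3

Derivation:
After op 1 (move_right): buffer="zuhcwfpkj" (len 9), cursors c1@5 c2@7 c3@9, authorship .........
After op 2 (add_cursor(2)): buffer="zuhcwfpkj" (len 9), cursors c4@2 c1@5 c2@7 c3@9, authorship .........
After op 3 (move_right): buffer="zuhcwfpkj" (len 9), cursors c4@3 c1@6 c2@8 c3@9, authorship .........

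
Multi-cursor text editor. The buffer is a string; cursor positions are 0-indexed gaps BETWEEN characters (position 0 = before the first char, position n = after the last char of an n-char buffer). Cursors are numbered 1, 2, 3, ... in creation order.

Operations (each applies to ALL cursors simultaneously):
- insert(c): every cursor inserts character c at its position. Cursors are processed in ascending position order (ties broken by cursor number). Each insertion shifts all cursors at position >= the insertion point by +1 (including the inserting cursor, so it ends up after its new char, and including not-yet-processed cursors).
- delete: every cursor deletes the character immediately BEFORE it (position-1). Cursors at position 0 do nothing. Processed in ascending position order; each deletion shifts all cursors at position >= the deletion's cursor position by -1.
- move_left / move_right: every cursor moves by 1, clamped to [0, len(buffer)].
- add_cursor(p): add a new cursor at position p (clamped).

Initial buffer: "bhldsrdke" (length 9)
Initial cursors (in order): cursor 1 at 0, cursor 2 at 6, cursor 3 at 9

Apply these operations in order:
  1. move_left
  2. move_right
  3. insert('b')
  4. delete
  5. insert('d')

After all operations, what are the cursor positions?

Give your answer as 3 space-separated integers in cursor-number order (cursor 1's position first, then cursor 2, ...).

After op 1 (move_left): buffer="bhldsrdke" (len 9), cursors c1@0 c2@5 c3@8, authorship .........
After op 2 (move_right): buffer="bhldsrdke" (len 9), cursors c1@1 c2@6 c3@9, authorship .........
After op 3 (insert('b')): buffer="bbhldsrbdkeb" (len 12), cursors c1@2 c2@8 c3@12, authorship .1.....2...3
After op 4 (delete): buffer="bhldsrdke" (len 9), cursors c1@1 c2@6 c3@9, authorship .........
After op 5 (insert('d')): buffer="bdhldsrddked" (len 12), cursors c1@2 c2@8 c3@12, authorship .1.....2...3

Answer: 2 8 12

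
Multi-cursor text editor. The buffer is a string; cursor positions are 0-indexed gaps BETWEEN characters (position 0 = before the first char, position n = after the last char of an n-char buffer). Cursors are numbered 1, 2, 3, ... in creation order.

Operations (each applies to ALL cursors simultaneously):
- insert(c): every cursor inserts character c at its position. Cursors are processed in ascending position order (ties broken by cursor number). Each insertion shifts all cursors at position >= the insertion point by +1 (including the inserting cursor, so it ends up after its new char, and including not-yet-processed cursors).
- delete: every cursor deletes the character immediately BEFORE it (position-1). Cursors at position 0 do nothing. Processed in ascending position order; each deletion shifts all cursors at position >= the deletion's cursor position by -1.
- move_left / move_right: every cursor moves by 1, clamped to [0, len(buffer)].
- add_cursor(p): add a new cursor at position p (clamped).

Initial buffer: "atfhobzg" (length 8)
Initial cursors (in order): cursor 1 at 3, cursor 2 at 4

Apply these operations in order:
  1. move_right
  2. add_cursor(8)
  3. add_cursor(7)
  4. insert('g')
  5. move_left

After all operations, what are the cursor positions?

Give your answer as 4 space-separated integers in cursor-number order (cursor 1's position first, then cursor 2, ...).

After op 1 (move_right): buffer="atfhobzg" (len 8), cursors c1@4 c2@5, authorship ........
After op 2 (add_cursor(8)): buffer="atfhobzg" (len 8), cursors c1@4 c2@5 c3@8, authorship ........
After op 3 (add_cursor(7)): buffer="atfhobzg" (len 8), cursors c1@4 c2@5 c4@7 c3@8, authorship ........
After op 4 (insert('g')): buffer="atfhgogbzggg" (len 12), cursors c1@5 c2@7 c4@10 c3@12, authorship ....1.2..4.3
After op 5 (move_left): buffer="atfhgogbzggg" (len 12), cursors c1@4 c2@6 c4@9 c3@11, authorship ....1.2..4.3

Answer: 4 6 11 9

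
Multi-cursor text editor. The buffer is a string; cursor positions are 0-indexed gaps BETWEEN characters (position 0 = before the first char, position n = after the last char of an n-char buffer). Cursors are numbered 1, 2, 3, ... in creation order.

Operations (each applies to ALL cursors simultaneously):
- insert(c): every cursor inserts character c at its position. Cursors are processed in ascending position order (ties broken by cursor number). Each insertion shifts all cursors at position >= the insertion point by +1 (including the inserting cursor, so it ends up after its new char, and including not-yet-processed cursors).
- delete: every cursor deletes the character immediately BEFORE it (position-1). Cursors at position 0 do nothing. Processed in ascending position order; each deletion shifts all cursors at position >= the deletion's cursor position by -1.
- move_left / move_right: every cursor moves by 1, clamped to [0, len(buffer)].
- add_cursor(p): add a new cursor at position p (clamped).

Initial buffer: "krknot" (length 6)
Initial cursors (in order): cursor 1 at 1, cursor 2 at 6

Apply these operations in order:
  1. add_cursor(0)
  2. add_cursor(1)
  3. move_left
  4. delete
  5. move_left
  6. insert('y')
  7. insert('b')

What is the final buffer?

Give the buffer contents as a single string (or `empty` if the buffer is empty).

Answer: yyybbbkrkybnt

Derivation:
After op 1 (add_cursor(0)): buffer="krknot" (len 6), cursors c3@0 c1@1 c2@6, authorship ......
After op 2 (add_cursor(1)): buffer="krknot" (len 6), cursors c3@0 c1@1 c4@1 c2@6, authorship ......
After op 3 (move_left): buffer="krknot" (len 6), cursors c1@0 c3@0 c4@0 c2@5, authorship ......
After op 4 (delete): buffer="krknt" (len 5), cursors c1@0 c3@0 c4@0 c2@4, authorship .....
After op 5 (move_left): buffer="krknt" (len 5), cursors c1@0 c3@0 c4@0 c2@3, authorship .....
After op 6 (insert('y')): buffer="yyykrkynt" (len 9), cursors c1@3 c3@3 c4@3 c2@7, authorship 134...2..
After op 7 (insert('b')): buffer="yyybbbkrkybnt" (len 13), cursors c1@6 c3@6 c4@6 c2@11, authorship 134134...22..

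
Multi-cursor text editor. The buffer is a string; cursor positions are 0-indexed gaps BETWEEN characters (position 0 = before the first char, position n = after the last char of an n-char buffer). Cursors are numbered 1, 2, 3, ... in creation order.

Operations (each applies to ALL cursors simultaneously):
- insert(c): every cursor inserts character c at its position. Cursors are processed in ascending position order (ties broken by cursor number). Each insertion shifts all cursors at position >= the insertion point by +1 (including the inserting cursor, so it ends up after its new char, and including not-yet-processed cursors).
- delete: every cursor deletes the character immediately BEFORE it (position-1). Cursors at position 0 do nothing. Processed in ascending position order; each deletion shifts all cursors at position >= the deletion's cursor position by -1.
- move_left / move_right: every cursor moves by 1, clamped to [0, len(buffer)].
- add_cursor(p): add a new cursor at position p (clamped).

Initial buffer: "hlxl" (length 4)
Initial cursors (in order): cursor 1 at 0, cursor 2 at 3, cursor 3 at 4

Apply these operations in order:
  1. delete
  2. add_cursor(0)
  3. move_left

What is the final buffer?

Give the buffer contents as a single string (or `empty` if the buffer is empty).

Answer: hl

Derivation:
After op 1 (delete): buffer="hl" (len 2), cursors c1@0 c2@2 c3@2, authorship ..
After op 2 (add_cursor(0)): buffer="hl" (len 2), cursors c1@0 c4@0 c2@2 c3@2, authorship ..
After op 3 (move_left): buffer="hl" (len 2), cursors c1@0 c4@0 c2@1 c3@1, authorship ..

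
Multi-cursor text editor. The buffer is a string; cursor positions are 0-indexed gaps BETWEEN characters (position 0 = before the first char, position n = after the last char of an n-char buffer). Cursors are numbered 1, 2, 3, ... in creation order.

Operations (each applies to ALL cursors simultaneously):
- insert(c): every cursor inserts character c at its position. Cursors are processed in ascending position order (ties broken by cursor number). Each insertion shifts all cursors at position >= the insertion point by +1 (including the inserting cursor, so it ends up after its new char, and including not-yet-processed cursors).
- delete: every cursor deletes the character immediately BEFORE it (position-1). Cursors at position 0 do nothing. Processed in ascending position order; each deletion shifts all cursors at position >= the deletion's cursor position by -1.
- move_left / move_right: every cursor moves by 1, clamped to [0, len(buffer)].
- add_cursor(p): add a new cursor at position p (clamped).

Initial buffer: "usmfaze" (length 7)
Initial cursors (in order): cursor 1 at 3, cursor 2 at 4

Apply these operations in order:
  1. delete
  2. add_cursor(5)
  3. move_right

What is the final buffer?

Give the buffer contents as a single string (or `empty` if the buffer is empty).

After op 1 (delete): buffer="usaze" (len 5), cursors c1@2 c2@2, authorship .....
After op 2 (add_cursor(5)): buffer="usaze" (len 5), cursors c1@2 c2@2 c3@5, authorship .....
After op 3 (move_right): buffer="usaze" (len 5), cursors c1@3 c2@3 c3@5, authorship .....

Answer: usaze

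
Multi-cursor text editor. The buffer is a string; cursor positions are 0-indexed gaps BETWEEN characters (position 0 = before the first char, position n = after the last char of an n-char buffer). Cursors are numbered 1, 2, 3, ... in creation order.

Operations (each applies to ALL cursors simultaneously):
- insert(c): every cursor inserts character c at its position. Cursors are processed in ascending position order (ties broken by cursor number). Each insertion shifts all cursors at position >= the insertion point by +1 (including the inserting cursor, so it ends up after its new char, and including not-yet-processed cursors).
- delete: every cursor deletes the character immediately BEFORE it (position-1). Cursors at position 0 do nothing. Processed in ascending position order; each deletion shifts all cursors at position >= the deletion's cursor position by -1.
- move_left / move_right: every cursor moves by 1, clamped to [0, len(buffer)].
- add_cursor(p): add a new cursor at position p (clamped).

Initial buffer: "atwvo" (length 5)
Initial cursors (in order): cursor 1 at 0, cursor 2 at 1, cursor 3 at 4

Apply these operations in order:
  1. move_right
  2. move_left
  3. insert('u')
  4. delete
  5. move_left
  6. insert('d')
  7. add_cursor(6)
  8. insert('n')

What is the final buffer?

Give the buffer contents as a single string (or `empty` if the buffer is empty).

After op 1 (move_right): buffer="atwvo" (len 5), cursors c1@1 c2@2 c3@5, authorship .....
After op 2 (move_left): buffer="atwvo" (len 5), cursors c1@0 c2@1 c3@4, authorship .....
After op 3 (insert('u')): buffer="uautwvuo" (len 8), cursors c1@1 c2@3 c3@7, authorship 1.2...3.
After op 4 (delete): buffer="atwvo" (len 5), cursors c1@0 c2@1 c3@4, authorship .....
After op 5 (move_left): buffer="atwvo" (len 5), cursors c1@0 c2@0 c3@3, authorship .....
After op 6 (insert('d')): buffer="ddatwdvo" (len 8), cursors c1@2 c2@2 c3@6, authorship 12...3..
After op 7 (add_cursor(6)): buffer="ddatwdvo" (len 8), cursors c1@2 c2@2 c3@6 c4@6, authorship 12...3..
After op 8 (insert('n')): buffer="ddnnatwdnnvo" (len 12), cursors c1@4 c2@4 c3@10 c4@10, authorship 1212...334..

Answer: ddnnatwdnnvo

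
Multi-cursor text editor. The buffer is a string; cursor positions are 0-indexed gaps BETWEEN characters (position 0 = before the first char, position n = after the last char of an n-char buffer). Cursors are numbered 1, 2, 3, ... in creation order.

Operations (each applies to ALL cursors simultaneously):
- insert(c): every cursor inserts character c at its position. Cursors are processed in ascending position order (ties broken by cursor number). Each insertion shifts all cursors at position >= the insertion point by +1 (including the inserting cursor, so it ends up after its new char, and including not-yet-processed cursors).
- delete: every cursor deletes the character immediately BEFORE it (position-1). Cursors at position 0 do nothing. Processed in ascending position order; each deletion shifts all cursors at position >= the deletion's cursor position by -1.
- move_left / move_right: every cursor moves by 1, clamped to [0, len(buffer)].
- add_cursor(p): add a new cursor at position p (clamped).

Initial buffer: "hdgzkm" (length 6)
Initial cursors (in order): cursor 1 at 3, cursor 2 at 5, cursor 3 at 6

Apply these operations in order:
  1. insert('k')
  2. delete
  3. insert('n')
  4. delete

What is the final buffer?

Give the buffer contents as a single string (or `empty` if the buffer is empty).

After op 1 (insert('k')): buffer="hdgkzkkmk" (len 9), cursors c1@4 c2@7 c3@9, authorship ...1..2.3
After op 2 (delete): buffer="hdgzkm" (len 6), cursors c1@3 c2@5 c3@6, authorship ......
After op 3 (insert('n')): buffer="hdgnzknmn" (len 9), cursors c1@4 c2@7 c3@9, authorship ...1..2.3
After op 4 (delete): buffer="hdgzkm" (len 6), cursors c1@3 c2@5 c3@6, authorship ......

Answer: hdgzkm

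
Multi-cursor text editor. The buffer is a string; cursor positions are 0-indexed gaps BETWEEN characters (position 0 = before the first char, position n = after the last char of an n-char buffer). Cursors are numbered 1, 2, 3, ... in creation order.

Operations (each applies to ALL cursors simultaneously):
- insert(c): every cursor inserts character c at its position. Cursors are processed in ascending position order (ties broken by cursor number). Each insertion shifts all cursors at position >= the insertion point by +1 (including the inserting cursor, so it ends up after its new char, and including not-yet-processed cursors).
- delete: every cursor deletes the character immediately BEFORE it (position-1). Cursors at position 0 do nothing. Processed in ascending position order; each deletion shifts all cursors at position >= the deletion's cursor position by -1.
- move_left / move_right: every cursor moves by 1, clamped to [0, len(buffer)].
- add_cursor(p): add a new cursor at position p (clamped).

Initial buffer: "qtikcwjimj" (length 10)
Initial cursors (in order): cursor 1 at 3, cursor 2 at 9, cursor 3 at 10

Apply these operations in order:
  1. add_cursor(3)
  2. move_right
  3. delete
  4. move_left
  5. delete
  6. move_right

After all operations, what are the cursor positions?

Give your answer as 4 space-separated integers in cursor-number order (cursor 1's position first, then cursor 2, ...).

After op 1 (add_cursor(3)): buffer="qtikcwjimj" (len 10), cursors c1@3 c4@3 c2@9 c3@10, authorship ..........
After op 2 (move_right): buffer="qtikcwjimj" (len 10), cursors c1@4 c4@4 c2@10 c3@10, authorship ..........
After op 3 (delete): buffer="qtcwji" (len 6), cursors c1@2 c4@2 c2@6 c3@6, authorship ......
After op 4 (move_left): buffer="qtcwji" (len 6), cursors c1@1 c4@1 c2@5 c3@5, authorship ......
After op 5 (delete): buffer="tci" (len 3), cursors c1@0 c4@0 c2@2 c3@2, authorship ...
After op 6 (move_right): buffer="tci" (len 3), cursors c1@1 c4@1 c2@3 c3@3, authorship ...

Answer: 1 3 3 1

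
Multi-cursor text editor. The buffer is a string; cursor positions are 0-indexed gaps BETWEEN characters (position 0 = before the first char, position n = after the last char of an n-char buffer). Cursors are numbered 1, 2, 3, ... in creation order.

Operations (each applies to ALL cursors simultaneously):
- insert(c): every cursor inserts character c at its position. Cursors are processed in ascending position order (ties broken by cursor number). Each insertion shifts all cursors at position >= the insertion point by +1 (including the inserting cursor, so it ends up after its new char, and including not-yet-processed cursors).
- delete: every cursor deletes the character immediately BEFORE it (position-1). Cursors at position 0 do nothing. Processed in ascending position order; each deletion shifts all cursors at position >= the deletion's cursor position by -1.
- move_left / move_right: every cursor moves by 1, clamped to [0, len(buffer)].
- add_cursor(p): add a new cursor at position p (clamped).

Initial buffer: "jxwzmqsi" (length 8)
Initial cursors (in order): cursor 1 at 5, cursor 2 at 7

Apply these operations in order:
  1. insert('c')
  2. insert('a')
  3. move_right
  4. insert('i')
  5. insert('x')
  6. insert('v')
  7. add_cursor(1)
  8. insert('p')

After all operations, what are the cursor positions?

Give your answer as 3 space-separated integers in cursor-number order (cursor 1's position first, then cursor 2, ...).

After op 1 (insert('c')): buffer="jxwzmcqsci" (len 10), cursors c1@6 c2@9, authorship .....1..2.
After op 2 (insert('a')): buffer="jxwzmcaqscai" (len 12), cursors c1@7 c2@11, authorship .....11..22.
After op 3 (move_right): buffer="jxwzmcaqscai" (len 12), cursors c1@8 c2@12, authorship .....11..22.
After op 4 (insert('i')): buffer="jxwzmcaqiscaii" (len 14), cursors c1@9 c2@14, authorship .....11.1.22.2
After op 5 (insert('x')): buffer="jxwzmcaqixscaiix" (len 16), cursors c1@10 c2@16, authorship .....11.11.22.22
After op 6 (insert('v')): buffer="jxwzmcaqixvscaiixv" (len 18), cursors c1@11 c2@18, authorship .....11.111.22.222
After op 7 (add_cursor(1)): buffer="jxwzmcaqixvscaiixv" (len 18), cursors c3@1 c1@11 c2@18, authorship .....11.111.22.222
After op 8 (insert('p')): buffer="jpxwzmcaqixvpscaiixvp" (len 21), cursors c3@2 c1@13 c2@21, authorship .3....11.1111.22.2222

Answer: 13 21 2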